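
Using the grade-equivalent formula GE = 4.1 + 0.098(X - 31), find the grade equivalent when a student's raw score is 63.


raw - median = 63 - 31 = 32
slope * diff = 0.098 * 32 = 3.136
GE = 4.1 + 3.136
GE = 7.236

7.236


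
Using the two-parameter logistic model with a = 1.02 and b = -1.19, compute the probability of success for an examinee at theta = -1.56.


a*(theta - b) = 1.02 * (-1.56 - -1.19) = -0.3774
exp(--0.3774) = 1.4585
P = 1 / (1 + 1.4585)
P = 0.4068

0.4068


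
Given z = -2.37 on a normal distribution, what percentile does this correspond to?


CDF(z) = 0.5 * (1 + erf(z/sqrt(2)))
erf(-1.6758) = -0.9822
CDF = 0.0089
Percentile rank = 0.0089 * 100 = 0.89

0.89


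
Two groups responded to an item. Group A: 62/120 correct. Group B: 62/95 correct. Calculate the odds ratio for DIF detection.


Odds_A = 62/58 = 1.069
Odds_B = 62/33 = 1.8788
OR = Odds_A / Odds_B = 1.069 / 1.8788
Exactly, OR = (62 * 33) / (58 * 62) = 2046 / 3596
OR = 0.569

0.569


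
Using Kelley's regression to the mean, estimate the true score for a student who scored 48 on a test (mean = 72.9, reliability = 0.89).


T_est = rxx * X + (1 - rxx) * mean
T_est = 0.89 * 48 + 0.11 * 72.9
T_est = 42.72 + 8.019
T_est = 50.739

50.739


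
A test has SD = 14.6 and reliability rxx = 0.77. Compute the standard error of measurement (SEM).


SEM = SD * sqrt(1 - rxx)
SEM = 14.6 * sqrt(1 - 0.77)
SEM = 14.6 * sqrt(0.23) = 14.6 * 0.479583
SEM = 7.0019

7.0019


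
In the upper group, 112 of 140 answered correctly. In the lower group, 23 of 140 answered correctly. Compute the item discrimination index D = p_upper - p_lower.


p_upper = 112/140 = 0.8
p_lower = 23/140 = 0.1643
D = 0.8 - 0.1643 = 0.6357

0.6357


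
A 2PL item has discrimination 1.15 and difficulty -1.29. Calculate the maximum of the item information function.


For 2PL, max info at theta = b = -1.29
I_max = a^2 / 4 = 1.15^2 / 4
= 1.3225 / 4
I_max = 0.3306

0.3306


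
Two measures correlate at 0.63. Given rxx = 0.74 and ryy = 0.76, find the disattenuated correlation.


r_corrected = rxy / sqrt(rxx * ryy)
= 0.63 / sqrt(0.74 * 0.76)
= 0.63 / sqrt(0.5624)
= 0.63 / 0.749933
r_corrected = 0.8401

0.8401


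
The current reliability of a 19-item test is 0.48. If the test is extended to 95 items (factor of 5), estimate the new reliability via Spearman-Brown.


r_new = (n * rxx) / (1 + (n-1) * rxx)
r_new = (5 * 0.48) / (1 + 4 * 0.48)
r_new = 2.4 / 2.92
r_new = 0.8219

0.8219


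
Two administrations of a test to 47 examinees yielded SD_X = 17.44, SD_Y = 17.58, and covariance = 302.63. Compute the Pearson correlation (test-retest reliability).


r = cov(X,Y) / (SD_X * SD_Y)
r = 302.63 / (17.44 * 17.58)
r = 302.63 / 306.5952
r = 0.9871

0.9871


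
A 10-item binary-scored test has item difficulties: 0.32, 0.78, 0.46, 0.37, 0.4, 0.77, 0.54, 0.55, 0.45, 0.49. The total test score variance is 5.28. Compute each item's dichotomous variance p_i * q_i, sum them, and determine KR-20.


For each item, compute p_i * q_i:
  Item 1: 0.32 * 0.68 = 0.2176
  Item 2: 0.78 * 0.22 = 0.1716
  Item 3: 0.46 * 0.54 = 0.2484
  Item 4: 0.37 * 0.63 = 0.2331
  Item 5: 0.4 * 0.6 = 0.24
  Item 6: 0.77 * 0.23 = 0.1771
  Item 7: 0.54 * 0.46 = 0.2484
  Item 8: 0.55 * 0.45 = 0.2475
  Item 9: 0.45 * 0.55 = 0.2475
  Item 10: 0.49 * 0.51 = 0.2499
Sum(p_i * q_i) = 0.2176 + 0.1716 + 0.2484 + 0.2331 + 0.24 + 0.1771 + 0.2484 + 0.2475 + 0.2475 + 0.2499 = 2.2811
KR-20 = (k/(k-1)) * (1 - Sum(p_i*q_i) / Var_total)
= (10/9) * (1 - 2.2811/5.28)
= 1.1111 * 0.568
KR-20 = 0.6311

0.6311


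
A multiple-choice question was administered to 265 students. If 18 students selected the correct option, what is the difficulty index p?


Item difficulty p = number correct / total examinees
p = 18 / 265
p = 0.0679

0.0679


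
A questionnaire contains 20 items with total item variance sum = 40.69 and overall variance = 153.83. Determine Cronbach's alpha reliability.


alpha = (k/(k-1)) * (1 - sum(si^2)/s_total^2)
= (20/19) * (1 - 40.69/153.83)
alpha = 0.7742

0.7742


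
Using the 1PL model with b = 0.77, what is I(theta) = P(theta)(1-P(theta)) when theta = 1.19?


P = 1/(1+exp(-(1.19-0.77))) = 0.6035
I = P*(1-P) = 0.6035 * 0.3965
I = 0.2393

0.2393


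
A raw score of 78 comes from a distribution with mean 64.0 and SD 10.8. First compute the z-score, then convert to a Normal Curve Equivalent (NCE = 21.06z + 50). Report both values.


z = (X - mean) / SD = (78 - 64.0) / 10.8
z = 14.0 / 10.8
z = 1.2963
NCE = NCE = 21.06z + 50
Carry z at full precision (z = 14.0 / 10.8) into the conversion:
NCE = 21.06 * (14.0 / 10.8) + 50 = 294.84 / 10.8 + 50
NCE = 27.3 + 50
NCE = 77.3

77.3


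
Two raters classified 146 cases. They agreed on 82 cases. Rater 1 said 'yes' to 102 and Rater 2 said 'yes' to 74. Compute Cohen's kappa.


P_o = 82/146 = 0.561644
P_e = (102*74 + 44*72) / 21316 = 0.502721
kappa = (P_o - P_e) / (1 - P_e)
kappa = (0.561644 - 0.502721) / (1 - 0.502721)
kappa = 0.1185

0.1185


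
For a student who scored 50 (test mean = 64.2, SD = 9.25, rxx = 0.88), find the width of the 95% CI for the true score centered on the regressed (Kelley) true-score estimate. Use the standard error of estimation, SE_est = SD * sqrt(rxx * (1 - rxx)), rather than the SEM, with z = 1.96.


True score estimate = 0.88*50 + 0.12*64.2 = 51.704
SE_est = SD * sqrt(rxx * (1 - rxx)) = 9.25 * sqrt(0.88 * 0.12) = 9.25 * sqrt(0.1056) = 3.005894
CI = T_est +/- z * SE_est, so width = 2 * z * SE_est = 2 * 1.96 * 3.005894
Width = 11.7831

11.7831


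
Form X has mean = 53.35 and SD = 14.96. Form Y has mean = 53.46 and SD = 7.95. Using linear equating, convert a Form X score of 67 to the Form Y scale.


slope = SD_Y / SD_X = 7.95 / 14.96 ~ 0.5314
intercept = mean_Y - slope * mean_X = 53.46 - (7.95 / 14.96) * 53.35 ~ 25.1089
Y = slope * X + intercept. To avoid rounding drift from the rounded slope/intercept, evaluate the equivalent form Y = mean_Y + SD_Y * (X - mean_X) / SD_X at full precision:
Y = 53.46 + 7.95 * (67 - 53.35) / 14.96
Y = 53.46 + 7.95 * 13.65 / 14.96
Y = 53.46 + 108.5175 / 14.96
Y = 53.46 + 7.2538
Y = 60.7138

60.7138


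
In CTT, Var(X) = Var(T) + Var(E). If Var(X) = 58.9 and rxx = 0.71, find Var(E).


var_true = rxx * var_obs = 0.71 * 58.9 = 41.819
var_error = var_obs - var_true
var_error = 58.9 - 41.819
var_error = 17.081

17.081


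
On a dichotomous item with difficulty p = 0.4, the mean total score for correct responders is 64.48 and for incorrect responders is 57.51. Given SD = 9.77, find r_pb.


q = 1 - p = 0.6
rpb = ((M1 - M0) / SD) * sqrt(p * q)
rpb = ((64.48 - 57.51) / 9.77) * sqrt(0.4 * 0.6)
rpb = 0.3495

0.3495


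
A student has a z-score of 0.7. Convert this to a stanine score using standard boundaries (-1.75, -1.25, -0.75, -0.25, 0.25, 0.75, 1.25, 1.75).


Stanine boundaries: [-1.75, -1.25, -0.75, -0.25, 0.25, 0.75, 1.25, 1.75]
z = 0.7
Check each boundary:
  z >= -1.75 -> could be stanine 2
  z >= -1.25 -> could be stanine 3
  z >= -0.75 -> could be stanine 4
  z >= -0.25 -> could be stanine 5
  z >= 0.25 -> could be stanine 6
  z < 0.75
  z < 1.25
  z < 1.75
Highest qualifying boundary gives stanine = 6

6


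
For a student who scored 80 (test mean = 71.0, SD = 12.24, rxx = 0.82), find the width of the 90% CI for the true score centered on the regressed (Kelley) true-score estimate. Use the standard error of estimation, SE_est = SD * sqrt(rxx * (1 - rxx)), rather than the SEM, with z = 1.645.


True score estimate = 0.82*80 + 0.18*71.0 = 78.38
SE_est = SD * sqrt(rxx * (1 - rxx)) = 12.24 * sqrt(0.82 * 0.18) = 12.24 * sqrt(0.1476) = 4.702454
CI = T_est +/- z * SE_est, so width = 2 * z * SE_est = 2 * 1.645 * 4.702454
Width = 15.4711

15.4711


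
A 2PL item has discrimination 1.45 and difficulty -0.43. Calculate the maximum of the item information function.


For 2PL, max info at theta = b = -0.43
I_max = a^2 / 4 = 1.45^2 / 4
= 2.1025 / 4
I_max = 0.5256

0.5256


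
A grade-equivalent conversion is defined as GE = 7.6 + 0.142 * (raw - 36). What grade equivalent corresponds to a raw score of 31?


raw - median = 31 - 36 = -5
slope * diff = 0.142 * -5 = -0.71
GE = 7.6 + -0.71
GE = 6.89

6.89


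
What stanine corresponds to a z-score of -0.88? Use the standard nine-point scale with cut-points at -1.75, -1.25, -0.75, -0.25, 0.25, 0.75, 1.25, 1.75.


Stanine boundaries: [-1.75, -1.25, -0.75, -0.25, 0.25, 0.75, 1.25, 1.75]
z = -0.88
Check each boundary:
  z >= -1.75 -> could be stanine 2
  z >= -1.25 -> could be stanine 3
  z < -0.75
  z < -0.25
  z < 0.25
  z < 0.75
  z < 1.25
  z < 1.75
Highest qualifying boundary gives stanine = 3

3


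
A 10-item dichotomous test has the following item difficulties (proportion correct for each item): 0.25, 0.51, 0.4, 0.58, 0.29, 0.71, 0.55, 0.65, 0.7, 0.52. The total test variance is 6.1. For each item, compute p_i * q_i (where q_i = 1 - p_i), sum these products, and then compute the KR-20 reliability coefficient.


For each item, compute p_i * q_i:
  Item 1: 0.25 * 0.75 = 0.1875
  Item 2: 0.51 * 0.49 = 0.2499
  Item 3: 0.4 * 0.6 = 0.24
  Item 4: 0.58 * 0.42 = 0.2436
  Item 5: 0.29 * 0.71 = 0.2059
  Item 6: 0.71 * 0.29 = 0.2059
  Item 7: 0.55 * 0.45 = 0.2475
  Item 8: 0.65 * 0.35 = 0.2275
  Item 9: 0.7 * 0.3 = 0.21
  Item 10: 0.52 * 0.48 = 0.2496
Sum(p_i * q_i) = 0.1875 + 0.2499 + 0.24 + 0.2436 + 0.2059 + 0.2059 + 0.2475 + 0.2275 + 0.21 + 0.2496 = 2.2674
KR-20 = (k/(k-1)) * (1 - Sum(p_i*q_i) / Var_total)
= (10/9) * (1 - 2.2674/6.1)
= 1.1111 * 0.6283
KR-20 = 0.6981

0.6981


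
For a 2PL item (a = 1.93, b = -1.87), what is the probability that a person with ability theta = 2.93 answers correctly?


a*(theta - b) = 1.93 * (2.93 - -1.87) = 9.264
exp(-9.264) = 0.0001
P = 1 / (1 + 0.0001)
P = 0.9999

0.9999


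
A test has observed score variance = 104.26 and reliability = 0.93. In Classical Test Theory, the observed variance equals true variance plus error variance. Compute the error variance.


var_true = rxx * var_obs = 0.93 * 104.26 = 96.9618
var_error = var_obs - var_true
var_error = 104.26 - 96.9618
var_error = 7.2982

7.2982


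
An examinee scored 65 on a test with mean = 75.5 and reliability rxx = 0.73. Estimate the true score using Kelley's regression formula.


T_est = rxx * X + (1 - rxx) * mean
T_est = 0.73 * 65 + 0.27 * 75.5
T_est = 47.45 + 20.385
T_est = 67.835

67.835


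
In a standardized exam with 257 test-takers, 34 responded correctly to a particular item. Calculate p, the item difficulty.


Item difficulty p = number correct / total examinees
p = 34 / 257
p = 0.1323

0.1323


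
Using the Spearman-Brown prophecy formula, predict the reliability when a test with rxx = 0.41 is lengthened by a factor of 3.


r_new = (n * rxx) / (1 + (n-1) * rxx)
r_new = (3 * 0.41) / (1 + 2 * 0.41)
r_new = 1.23 / 1.82
r_new = 0.6758

0.6758


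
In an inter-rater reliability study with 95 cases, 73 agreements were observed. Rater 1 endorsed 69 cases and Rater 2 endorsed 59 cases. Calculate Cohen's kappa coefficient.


P_o = 73/95 = 0.768421
P_e = (69*59 + 26*36) / 9025 = 0.554792
kappa = (P_o - P_e) / (1 - P_e)
kappa = (0.768421 - 0.554792) / (1 - 0.554792)
kappa = 0.4798

0.4798


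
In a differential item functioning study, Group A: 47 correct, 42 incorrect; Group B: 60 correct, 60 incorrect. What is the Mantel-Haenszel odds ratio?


Odds_A = 47/42 = 1.119
Odds_B = 60/60 = 1.0
OR = Odds_A / Odds_B = 1.119 / 1.0
Exactly, OR = (47 * 60) / (42 * 60) = 2820 / 2520
OR = 1.119

1.119


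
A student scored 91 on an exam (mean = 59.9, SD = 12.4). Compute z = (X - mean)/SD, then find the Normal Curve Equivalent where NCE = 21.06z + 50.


z = (X - mean) / SD = (91 - 59.9) / 12.4
z = 31.1 / 12.4
z = 2.5081
NCE = NCE = 21.06z + 50
Carry z at full precision (z = 31.1 / 12.4) into the conversion:
NCE = 21.06 * (31.1 / 12.4) + 50 = 654.966 / 12.4 + 50
NCE = 52.8198 + 50
NCE = 102.8198

102.8198


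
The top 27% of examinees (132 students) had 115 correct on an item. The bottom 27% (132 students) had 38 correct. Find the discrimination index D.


p_upper = 115/132 = 0.8712
p_lower = 38/132 = 0.2879
D = 0.8712 - 0.2879 = 0.5833

0.5833


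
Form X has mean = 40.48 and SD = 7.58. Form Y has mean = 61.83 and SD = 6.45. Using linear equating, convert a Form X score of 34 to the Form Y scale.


slope = SD_Y / SD_X = 6.45 / 7.58 ~ 0.8509
intercept = mean_Y - slope * mean_X = 61.83 - (6.45 / 7.58) * 40.48 ~ 27.3846
Y = slope * X + intercept. To avoid rounding drift from the rounded slope/intercept, evaluate the equivalent form Y = mean_Y + SD_Y * (X - mean_X) / SD_X at full precision:
Y = 61.83 + 6.45 * (34 - 40.48) / 7.58
Y = 61.83 - 6.45 * 6.48 / 7.58
Y = 61.83 - 41.796 / 7.58
Y = 61.83 - 5.514
Y = 56.316

56.316


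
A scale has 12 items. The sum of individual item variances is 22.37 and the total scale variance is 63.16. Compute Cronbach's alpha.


alpha = (k/(k-1)) * (1 - sum(si^2)/s_total^2)
= (12/11) * (1 - 22.37/63.16)
alpha = 0.7045

0.7045


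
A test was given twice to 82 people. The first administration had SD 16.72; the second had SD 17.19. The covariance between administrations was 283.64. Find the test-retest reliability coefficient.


r = cov(X,Y) / (SD_X * SD_Y)
r = 283.64 / (16.72 * 17.19)
r = 283.64 / 287.4168
r = 0.9869

0.9869


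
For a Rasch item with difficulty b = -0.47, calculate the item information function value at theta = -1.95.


P = 1/(1+exp(-(-1.95--0.47))) = 0.1854
I = P*(1-P) = 0.1854 * 0.8146
I = 0.151

0.151


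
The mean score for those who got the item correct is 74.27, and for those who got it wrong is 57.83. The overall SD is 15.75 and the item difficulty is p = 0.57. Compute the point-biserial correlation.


q = 1 - p = 0.43
rpb = ((M1 - M0) / SD) * sqrt(p * q)
rpb = ((74.27 - 57.83) / 15.75) * sqrt(0.57 * 0.43)
rpb = 0.5168

0.5168


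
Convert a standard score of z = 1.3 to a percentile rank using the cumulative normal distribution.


CDF(z) = 0.5 * (1 + erf(z/sqrt(2)))
erf(0.9192) = 0.8064
CDF = 0.9032
Percentile rank = 0.9032 * 100 = 90.32

90.32


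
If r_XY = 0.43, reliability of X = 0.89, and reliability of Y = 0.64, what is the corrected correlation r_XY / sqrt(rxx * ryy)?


r_corrected = rxy / sqrt(rxx * ryy)
= 0.43 / sqrt(0.89 * 0.64)
= 0.43 / sqrt(0.5696)
= 0.43 / 0.754718
r_corrected = 0.5697

0.5697


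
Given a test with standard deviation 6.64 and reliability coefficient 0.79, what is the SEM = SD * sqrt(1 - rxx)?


SEM = SD * sqrt(1 - rxx)
SEM = 6.64 * sqrt(1 - 0.79)
SEM = 6.64 * sqrt(0.21) = 6.64 * 0.458258
SEM = 3.0428

3.0428


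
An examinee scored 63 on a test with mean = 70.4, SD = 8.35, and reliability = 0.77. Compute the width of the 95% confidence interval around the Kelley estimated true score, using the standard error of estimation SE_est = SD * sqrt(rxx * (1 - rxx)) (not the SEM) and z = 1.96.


True score estimate = 0.77*63 + 0.23*70.4 = 64.702
SE_est = SD * sqrt(rxx * (1 - rxx)) = 8.35 * sqrt(0.77 * 0.23) = 8.35 * sqrt(0.1771) = 3.513951
CI = T_est +/- z * SE_est, so width = 2 * z * SE_est = 2 * 1.96 * 3.513951
Width = 13.7747

13.7747


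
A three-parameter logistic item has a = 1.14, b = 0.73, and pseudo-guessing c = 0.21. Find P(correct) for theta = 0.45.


logit = 1.14*(0.45 - 0.73) = -0.3192
P* = 1/(1 + exp(--0.3192)) = 0.4209
P = 0.21 + (1 - 0.21) * 0.4209
P = 0.5425

0.5425


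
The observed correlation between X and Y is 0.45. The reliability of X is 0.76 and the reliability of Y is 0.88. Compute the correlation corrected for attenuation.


r_corrected = rxy / sqrt(rxx * ryy)
= 0.45 / sqrt(0.76 * 0.88)
= 0.45 / sqrt(0.6688)
= 0.45 / 0.817802
r_corrected = 0.5503

0.5503


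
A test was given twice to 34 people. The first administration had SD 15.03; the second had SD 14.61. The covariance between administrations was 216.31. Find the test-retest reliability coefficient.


r = cov(X,Y) / (SD_X * SD_Y)
r = 216.31 / (15.03 * 14.61)
r = 216.31 / 219.5883
r = 0.9851

0.9851


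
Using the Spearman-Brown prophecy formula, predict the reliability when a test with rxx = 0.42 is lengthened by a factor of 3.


r_new = (n * rxx) / (1 + (n-1) * rxx)
r_new = (3 * 0.42) / (1 + 2 * 0.42)
r_new = 1.26 / 1.84
r_new = 0.6848

0.6848


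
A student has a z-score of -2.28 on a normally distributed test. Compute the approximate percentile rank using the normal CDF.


CDF(z) = 0.5 * (1 + erf(z/sqrt(2)))
erf(-1.6122) = -0.9774
CDF = 0.0113
Percentile rank = 0.0113 * 100 = 1.13

1.13


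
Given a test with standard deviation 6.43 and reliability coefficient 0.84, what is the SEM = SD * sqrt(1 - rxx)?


SEM = SD * sqrt(1 - rxx)
SEM = 6.43 * sqrt(1 - 0.84)
SEM = 6.43 * sqrt(0.16) = 6.43 * 0.4
SEM = 2.572

2.572


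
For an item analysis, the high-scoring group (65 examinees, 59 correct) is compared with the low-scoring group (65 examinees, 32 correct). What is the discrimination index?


p_upper = 59/65 = 0.9077
p_lower = 32/65 = 0.4923
D = 0.9077 - 0.4923 = 0.4154

0.4154


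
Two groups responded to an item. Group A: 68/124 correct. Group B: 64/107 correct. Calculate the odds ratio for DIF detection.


Odds_A = 68/56 = 1.2143
Odds_B = 64/43 = 1.4884
OR = Odds_A / Odds_B = 1.2143 / 1.4884
Exactly, OR = (68 * 43) / (56 * 64) = 2924 / 3584
OR = 0.8158

0.8158


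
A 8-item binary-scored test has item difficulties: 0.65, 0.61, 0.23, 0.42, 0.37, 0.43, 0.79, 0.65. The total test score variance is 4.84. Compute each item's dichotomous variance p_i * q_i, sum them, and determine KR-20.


For each item, compute p_i * q_i:
  Item 1: 0.65 * 0.35 = 0.2275
  Item 2: 0.61 * 0.39 = 0.2379
  Item 3: 0.23 * 0.77 = 0.1771
  Item 4: 0.42 * 0.58 = 0.2436
  Item 5: 0.37 * 0.63 = 0.2331
  Item 6: 0.43 * 0.57 = 0.2451
  Item 7: 0.79 * 0.21 = 0.1659
  Item 8: 0.65 * 0.35 = 0.2275
Sum(p_i * q_i) = 0.2275 + 0.2379 + 0.1771 + 0.2436 + 0.2331 + 0.2451 + 0.1659 + 0.2275 = 1.7577
KR-20 = (k/(k-1)) * (1 - Sum(p_i*q_i) / Var_total)
= (8/7) * (1 - 1.7577/4.84)
= 1.1429 * 0.6368
KR-20 = 0.7278

0.7278


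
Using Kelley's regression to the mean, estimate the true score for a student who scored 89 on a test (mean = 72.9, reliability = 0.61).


T_est = rxx * X + (1 - rxx) * mean
T_est = 0.61 * 89 + 0.39 * 72.9
T_est = 54.29 + 28.431
T_est = 82.721

82.721


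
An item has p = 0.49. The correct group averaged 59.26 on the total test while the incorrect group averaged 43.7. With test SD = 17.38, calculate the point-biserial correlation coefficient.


q = 1 - p = 0.51
rpb = ((M1 - M0) / SD) * sqrt(p * q)
rpb = ((59.26 - 43.7) / 17.38) * sqrt(0.49 * 0.51)
rpb = 0.4476

0.4476


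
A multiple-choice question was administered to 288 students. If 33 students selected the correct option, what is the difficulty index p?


Item difficulty p = number correct / total examinees
p = 33 / 288
p = 0.1146

0.1146


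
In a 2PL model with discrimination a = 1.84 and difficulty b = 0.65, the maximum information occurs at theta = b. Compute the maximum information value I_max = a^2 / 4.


For 2PL, max info at theta = b = 0.65
I_max = a^2 / 4 = 1.84^2 / 4
= 3.3856 / 4
I_max = 0.8464

0.8464


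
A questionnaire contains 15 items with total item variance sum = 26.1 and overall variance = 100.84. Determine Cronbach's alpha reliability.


alpha = (k/(k-1)) * (1 - sum(si^2)/s_total^2)
= (15/14) * (1 - 26.1/100.84)
alpha = 0.7941

0.7941


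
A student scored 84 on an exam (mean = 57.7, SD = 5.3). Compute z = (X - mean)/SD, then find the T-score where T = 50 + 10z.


z = (X - mean) / SD = (84 - 57.7) / 5.3
z = 26.3 / 5.3
z = 4.9623
T-score = T = 50 + 10z
Carry z at full precision (z = 26.3 / 5.3) into the conversion:
T-score = 50 + 10 * (26.3 / 5.3) = 50 + 263 / 5.3
T-score = 50 + 49.6226
T-score = 99.6226

99.6226


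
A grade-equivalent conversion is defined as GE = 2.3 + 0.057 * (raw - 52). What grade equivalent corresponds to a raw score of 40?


raw - median = 40 - 52 = -12
slope * diff = 0.057 * -12 = -0.684
GE = 2.3 + -0.684
GE = 1.616

1.616


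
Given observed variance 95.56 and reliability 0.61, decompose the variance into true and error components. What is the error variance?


var_true = rxx * var_obs = 0.61 * 95.56 = 58.2916
var_error = var_obs - var_true
var_error = 95.56 - 58.2916
var_error = 37.2684

37.2684


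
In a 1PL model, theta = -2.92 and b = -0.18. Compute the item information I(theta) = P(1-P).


P = 1/(1+exp(-(-2.92--0.18))) = 0.0607
I = P*(1-P) = 0.0607 * 0.9393
I = 0.057

0.057


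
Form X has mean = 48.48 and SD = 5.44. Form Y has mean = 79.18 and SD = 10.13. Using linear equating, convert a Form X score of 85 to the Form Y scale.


slope = SD_Y / SD_X = 10.13 / 5.44 ~ 1.8621
intercept = mean_Y - slope * mean_X = 79.18 - (10.13 / 5.44) * 48.48 ~ -11.0962
Y = slope * X + intercept. To avoid rounding drift from the rounded slope/intercept, evaluate the equivalent form Y = mean_Y + SD_Y * (X - mean_X) / SD_X at full precision:
Y = 79.18 + 10.13 * (85 - 48.48) / 5.44
Y = 79.18 + 10.13 * 36.52 / 5.44
Y = 79.18 + 369.9476 / 5.44
Y = 79.18 + 68.0051
Y = 147.1851

147.1851


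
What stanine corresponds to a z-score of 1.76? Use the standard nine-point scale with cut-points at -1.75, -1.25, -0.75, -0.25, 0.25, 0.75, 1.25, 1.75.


Stanine boundaries: [-1.75, -1.25, -0.75, -0.25, 0.25, 0.75, 1.25, 1.75]
z = 1.76
Check each boundary:
  z >= -1.75 -> could be stanine 2
  z >= -1.25 -> could be stanine 3
  z >= -0.75 -> could be stanine 4
  z >= -0.25 -> could be stanine 5
  z >= 0.25 -> could be stanine 6
  z >= 0.75 -> could be stanine 7
  z >= 1.25 -> could be stanine 8
  z >= 1.75 -> could be stanine 9
Highest qualifying boundary gives stanine = 9

9


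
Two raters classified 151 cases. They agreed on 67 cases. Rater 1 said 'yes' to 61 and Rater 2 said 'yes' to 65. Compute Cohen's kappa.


P_o = 67/151 = 0.443709
P_e = (61*65 + 90*86) / 22801 = 0.513355
kappa = (P_o - P_e) / (1 - P_e)
kappa = (0.443709 - 0.513355) / (1 - 0.513355)
kappa = -0.1431

-0.1431


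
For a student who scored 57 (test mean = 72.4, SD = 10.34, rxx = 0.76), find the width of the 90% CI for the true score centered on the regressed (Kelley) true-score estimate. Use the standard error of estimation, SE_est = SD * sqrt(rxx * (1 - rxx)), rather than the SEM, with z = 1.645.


True score estimate = 0.76*57 + 0.24*72.4 = 60.696
SE_est = SD * sqrt(rxx * (1 - rxx)) = 10.34 * sqrt(0.76 * 0.24) = 10.34 * sqrt(0.1824) = 4.41604
CI = T_est +/- z * SE_est, so width = 2 * z * SE_est = 2 * 1.645 * 4.41604
Width = 14.5288

14.5288


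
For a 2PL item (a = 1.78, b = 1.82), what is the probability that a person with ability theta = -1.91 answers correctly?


a*(theta - b) = 1.78 * (-1.91 - 1.82) = -6.6394
exp(--6.6394) = 764.6361
P = 1 / (1 + 764.6361)
P = 0.0013

0.0013


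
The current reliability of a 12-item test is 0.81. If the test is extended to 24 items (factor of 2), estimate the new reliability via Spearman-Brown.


r_new = (n * rxx) / (1 + (n-1) * rxx)
r_new = (2 * 0.81) / (1 + 1 * 0.81)
r_new = 1.62 / 1.81
r_new = 0.895

0.895


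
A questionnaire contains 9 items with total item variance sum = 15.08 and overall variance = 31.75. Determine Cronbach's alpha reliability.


alpha = (k/(k-1)) * (1 - sum(si^2)/s_total^2)
= (9/8) * (1 - 15.08/31.75)
alpha = 0.5907

0.5907


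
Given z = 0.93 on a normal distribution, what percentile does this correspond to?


CDF(z) = 0.5 * (1 + erf(z/sqrt(2)))
erf(0.6576) = 0.6476
CDF = 0.8238
Percentile rank = 0.8238 * 100 = 82.38

82.38


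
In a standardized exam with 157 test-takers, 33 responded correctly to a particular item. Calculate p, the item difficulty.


Item difficulty p = number correct / total examinees
p = 33 / 157
p = 0.2102

0.2102


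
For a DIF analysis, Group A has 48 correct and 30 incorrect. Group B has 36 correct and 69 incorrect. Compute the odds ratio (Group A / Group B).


Odds_A = 48/30 = 1.6
Odds_B = 36/69 = 0.5217
OR = Odds_A / Odds_B = 1.6 / 0.5217
Exactly, OR = (48 * 69) / (30 * 36) = 3312 / 1080
OR = 3.0667

3.0667


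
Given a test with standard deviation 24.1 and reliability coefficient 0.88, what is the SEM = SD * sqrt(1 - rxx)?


SEM = SD * sqrt(1 - rxx)
SEM = 24.1 * sqrt(1 - 0.88)
SEM = 24.1 * sqrt(0.12) = 24.1 * 0.34641
SEM = 8.3485

8.3485


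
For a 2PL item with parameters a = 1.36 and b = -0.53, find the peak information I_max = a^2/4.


For 2PL, max info at theta = b = -0.53
I_max = a^2 / 4 = 1.36^2 / 4
= 1.8496 / 4
I_max = 0.4624

0.4624


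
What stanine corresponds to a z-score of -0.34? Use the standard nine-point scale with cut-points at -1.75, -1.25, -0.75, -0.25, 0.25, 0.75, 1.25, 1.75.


Stanine boundaries: [-1.75, -1.25, -0.75, -0.25, 0.25, 0.75, 1.25, 1.75]
z = -0.34
Check each boundary:
  z >= -1.75 -> could be stanine 2
  z >= -1.25 -> could be stanine 3
  z >= -0.75 -> could be stanine 4
  z < -0.25
  z < 0.25
  z < 0.75
  z < 1.25
  z < 1.75
Highest qualifying boundary gives stanine = 4

4


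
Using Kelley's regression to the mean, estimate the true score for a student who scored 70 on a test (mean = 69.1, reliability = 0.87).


T_est = rxx * X + (1 - rxx) * mean
T_est = 0.87 * 70 + 0.13 * 69.1
T_est = 60.9 + 8.983
T_est = 69.883

69.883


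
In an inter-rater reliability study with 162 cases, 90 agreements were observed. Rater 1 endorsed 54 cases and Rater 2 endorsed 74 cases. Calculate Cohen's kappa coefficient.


P_o = 90/162 = 0.555556
P_e = (54*74 + 108*88) / 26244 = 0.514403
kappa = (P_o - P_e) / (1 - P_e)
kappa = (0.555556 - 0.514403) / (1 - 0.514403)
kappa = 0.0847

0.0847


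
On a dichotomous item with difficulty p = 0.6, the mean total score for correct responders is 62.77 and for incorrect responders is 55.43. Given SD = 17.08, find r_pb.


q = 1 - p = 0.4
rpb = ((M1 - M0) / SD) * sqrt(p * q)
rpb = ((62.77 - 55.43) / 17.08) * sqrt(0.6 * 0.4)
rpb = 0.2105

0.2105


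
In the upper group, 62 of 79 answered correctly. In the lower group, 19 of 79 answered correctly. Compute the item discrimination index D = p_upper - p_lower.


p_upper = 62/79 = 0.7848
p_lower = 19/79 = 0.2405
D = 0.7848 - 0.2405 = 0.5443

0.5443


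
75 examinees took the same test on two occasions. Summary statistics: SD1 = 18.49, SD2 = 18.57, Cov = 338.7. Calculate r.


r = cov(X,Y) / (SD_X * SD_Y)
r = 338.7 / (18.49 * 18.57)
r = 338.7 / 343.3593
r = 0.9864

0.9864


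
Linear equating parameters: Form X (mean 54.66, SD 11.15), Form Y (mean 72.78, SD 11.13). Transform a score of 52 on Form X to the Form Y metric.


slope = SD_Y / SD_X = 11.13 / 11.15 ~ 0.9982
intercept = mean_Y - slope * mean_X = 72.78 - (11.13 / 11.15) * 54.66 ~ 18.218
Y = slope * X + intercept. To avoid rounding drift from the rounded slope/intercept, evaluate the equivalent form Y = mean_Y + SD_Y * (X - mean_X) / SD_X at full precision:
Y = 72.78 + 11.13 * (52 - 54.66) / 11.15
Y = 72.78 - 11.13 * 2.66 / 11.15
Y = 72.78 - 29.6058 / 11.15
Y = 72.78 - 2.6552
Y = 70.1248

70.1248


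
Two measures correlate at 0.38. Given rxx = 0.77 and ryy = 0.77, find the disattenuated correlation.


r_corrected = rxy / sqrt(rxx * ryy)
= 0.38 / sqrt(0.77 * 0.77)
= 0.38 / sqrt(0.5929)
= 0.38 / 0.77
r_corrected = 0.4935

0.4935


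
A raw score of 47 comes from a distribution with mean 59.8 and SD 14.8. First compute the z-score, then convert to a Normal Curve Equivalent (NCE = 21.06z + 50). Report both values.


z = (X - mean) / SD = (47 - 59.8) / 14.8
z = -12.8 / 14.8
z = -0.8649
NCE = NCE = 21.06z + 50
Carry z at full precision (z = -12.8 / 14.8) into the conversion:
NCE = 21.06 * (-12.8 / 14.8) + 50 = -269.568 / 14.8 + 50
NCE = -18.2141 + 50
NCE = 31.7859

31.7859


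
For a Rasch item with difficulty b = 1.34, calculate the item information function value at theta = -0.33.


P = 1/(1+exp(-(-0.33-1.34))) = 0.1584
I = P*(1-P) = 0.1584 * 0.8416
I = 0.1333

0.1333


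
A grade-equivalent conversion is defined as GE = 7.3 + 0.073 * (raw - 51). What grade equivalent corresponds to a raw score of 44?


raw - median = 44 - 51 = -7
slope * diff = 0.073 * -7 = -0.511
GE = 7.3 + -0.511
GE = 6.789

6.789


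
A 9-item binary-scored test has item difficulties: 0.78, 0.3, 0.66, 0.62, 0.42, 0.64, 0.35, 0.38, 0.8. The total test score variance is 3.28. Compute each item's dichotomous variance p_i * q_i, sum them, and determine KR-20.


For each item, compute p_i * q_i:
  Item 1: 0.78 * 0.22 = 0.1716
  Item 2: 0.3 * 0.7 = 0.21
  Item 3: 0.66 * 0.34 = 0.2244
  Item 4: 0.62 * 0.38 = 0.2356
  Item 5: 0.42 * 0.58 = 0.2436
  Item 6: 0.64 * 0.36 = 0.2304
  Item 7: 0.35 * 0.65 = 0.2275
  Item 8: 0.38 * 0.62 = 0.2356
  Item 9: 0.8 * 0.2 = 0.16
Sum(p_i * q_i) = 0.1716 + 0.21 + 0.2244 + 0.2356 + 0.2436 + 0.2304 + 0.2275 + 0.2356 + 0.16 = 1.9387
KR-20 = (k/(k-1)) * (1 - Sum(p_i*q_i) / Var_total)
= (9/8) * (1 - 1.9387/3.28)
= 1.125 * 0.4089
KR-20 = 0.46

0.46


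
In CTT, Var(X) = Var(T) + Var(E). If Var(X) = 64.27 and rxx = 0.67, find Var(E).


var_true = rxx * var_obs = 0.67 * 64.27 = 43.0609
var_error = var_obs - var_true
var_error = 64.27 - 43.0609
var_error = 21.2091

21.2091


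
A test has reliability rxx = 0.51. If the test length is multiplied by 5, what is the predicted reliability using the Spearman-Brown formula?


r_new = (n * rxx) / (1 + (n-1) * rxx)
r_new = (5 * 0.51) / (1 + 4 * 0.51)
r_new = 2.55 / 3.04
r_new = 0.8388

0.8388


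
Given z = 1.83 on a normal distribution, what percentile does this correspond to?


CDF(z) = 0.5 * (1 + erf(z/sqrt(2)))
erf(1.294) = 0.9328
CDF = 0.9664
Percentile rank = 0.9664 * 100 = 96.64

96.64


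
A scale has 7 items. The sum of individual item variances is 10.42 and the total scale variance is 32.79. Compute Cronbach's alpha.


alpha = (k/(k-1)) * (1 - sum(si^2)/s_total^2)
= (7/6) * (1 - 10.42/32.79)
alpha = 0.7959

0.7959


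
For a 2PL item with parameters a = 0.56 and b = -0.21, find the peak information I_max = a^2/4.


For 2PL, max info at theta = b = -0.21
I_max = a^2 / 4 = 0.56^2 / 4
= 0.3136 / 4
I_max = 0.0784

0.0784


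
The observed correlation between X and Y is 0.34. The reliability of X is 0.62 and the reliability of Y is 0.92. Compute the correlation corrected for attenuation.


r_corrected = rxy / sqrt(rxx * ryy)
= 0.34 / sqrt(0.62 * 0.92)
= 0.34 / sqrt(0.5704)
= 0.34 / 0.755248
r_corrected = 0.4502

0.4502


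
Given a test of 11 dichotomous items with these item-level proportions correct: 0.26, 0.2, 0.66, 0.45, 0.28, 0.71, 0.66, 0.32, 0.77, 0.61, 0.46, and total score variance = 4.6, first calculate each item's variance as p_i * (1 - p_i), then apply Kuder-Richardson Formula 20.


For each item, compute p_i * q_i:
  Item 1: 0.26 * 0.74 = 0.1924
  Item 2: 0.2 * 0.8 = 0.16
  Item 3: 0.66 * 0.34 = 0.2244
  Item 4: 0.45 * 0.55 = 0.2475
  Item 5: 0.28 * 0.72 = 0.2016
  Item 6: 0.71 * 0.29 = 0.2059
  Item 7: 0.66 * 0.34 = 0.2244
  Item 8: 0.32 * 0.68 = 0.2176
  Item 9: 0.77 * 0.23 = 0.1771
  Item 10: 0.61 * 0.39 = 0.2379
  Item 11: 0.46 * 0.54 = 0.2484
Sum(p_i * q_i) = 0.1924 + 0.16 + 0.2244 + 0.2475 + 0.2016 + 0.2059 + 0.2244 + 0.2176 + 0.1771 + 0.2379 + 0.2484 = 2.3372
KR-20 = (k/(k-1)) * (1 - Sum(p_i*q_i) / Var_total)
= (11/10) * (1 - 2.3372/4.6)
= 1.1 * 0.4919
KR-20 = 0.5411

0.5411


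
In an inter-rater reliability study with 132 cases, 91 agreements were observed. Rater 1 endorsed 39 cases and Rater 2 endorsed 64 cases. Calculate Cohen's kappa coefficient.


P_o = 91/132 = 0.689394
P_e = (39*64 + 93*68) / 17424 = 0.506198
kappa = (P_o - P_e) / (1 - P_e)
kappa = (0.689394 - 0.506198) / (1 - 0.506198)
kappa = 0.371

0.371


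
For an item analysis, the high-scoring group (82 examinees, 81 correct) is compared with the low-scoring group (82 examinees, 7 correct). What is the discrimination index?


p_upper = 81/82 = 0.9878
p_lower = 7/82 = 0.0854
D = 0.9878 - 0.0854 = 0.9024

0.9024


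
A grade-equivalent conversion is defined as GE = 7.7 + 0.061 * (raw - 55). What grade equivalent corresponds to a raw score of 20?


raw - median = 20 - 55 = -35
slope * diff = 0.061 * -35 = -2.135
GE = 7.7 + -2.135
GE = 5.565

5.565


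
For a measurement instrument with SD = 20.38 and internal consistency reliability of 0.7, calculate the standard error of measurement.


SEM = SD * sqrt(1 - rxx)
SEM = 20.38 * sqrt(1 - 0.7)
SEM = 20.38 * sqrt(0.3) = 20.38 * 0.547723
SEM = 11.1626

11.1626


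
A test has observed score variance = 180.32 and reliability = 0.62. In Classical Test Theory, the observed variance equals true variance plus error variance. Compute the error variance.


var_true = rxx * var_obs = 0.62 * 180.32 = 111.7984
var_error = var_obs - var_true
var_error = 180.32 - 111.7984
var_error = 68.5216

68.5216


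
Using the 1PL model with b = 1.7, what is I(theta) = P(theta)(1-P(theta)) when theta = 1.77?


P = 1/(1+exp(-(1.77-1.7))) = 0.5175
I = P*(1-P) = 0.5175 * 0.4825
I = 0.2497

0.2497


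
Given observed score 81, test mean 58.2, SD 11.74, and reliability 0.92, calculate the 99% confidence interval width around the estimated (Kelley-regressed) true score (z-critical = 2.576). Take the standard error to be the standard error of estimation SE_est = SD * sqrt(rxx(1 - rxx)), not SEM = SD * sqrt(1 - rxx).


True score estimate = 0.92*81 + 0.08*58.2 = 79.176
SE_est = SD * sqrt(rxx * (1 - rxx)) = 11.74 * sqrt(0.92 * 0.08) = 11.74 * sqrt(0.0736) = 3.184982
CI = T_est +/- z * SE_est, so width = 2 * z * SE_est = 2 * 2.576 * 3.184982
Width = 16.409

16.409


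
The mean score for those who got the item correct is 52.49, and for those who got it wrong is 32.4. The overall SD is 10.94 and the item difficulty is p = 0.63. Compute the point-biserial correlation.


q = 1 - p = 0.37
rpb = ((M1 - M0) / SD) * sqrt(p * q)
rpb = ((52.49 - 32.4) / 10.94) * sqrt(0.63 * 0.37)
rpb = 0.8866

0.8866


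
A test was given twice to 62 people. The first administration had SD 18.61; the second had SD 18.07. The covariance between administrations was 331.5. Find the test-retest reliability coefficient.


r = cov(X,Y) / (SD_X * SD_Y)
r = 331.5 / (18.61 * 18.07)
r = 331.5 / 336.2827
r = 0.9858

0.9858


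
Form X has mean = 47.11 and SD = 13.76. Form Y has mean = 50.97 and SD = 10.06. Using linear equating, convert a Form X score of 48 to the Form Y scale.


slope = SD_Y / SD_X = 10.06 / 13.76 ~ 0.7311
intercept = mean_Y - slope * mean_X = 50.97 - (10.06 / 13.76) * 47.11 ~ 16.5277
Y = slope * X + intercept. To avoid rounding drift from the rounded slope/intercept, evaluate the equivalent form Y = mean_Y + SD_Y * (X - mean_X) / SD_X at full precision:
Y = 50.97 + 10.06 * (48 - 47.11) / 13.76
Y = 50.97 + 10.06 * 0.89 / 13.76
Y = 50.97 + 8.9534 / 13.76
Y = 50.97 + 0.6507
Y = 51.6207

51.6207


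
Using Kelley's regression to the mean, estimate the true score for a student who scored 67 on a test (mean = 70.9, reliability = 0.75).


T_est = rxx * X + (1 - rxx) * mean
T_est = 0.75 * 67 + 0.25 * 70.9
T_est = 50.25 + 17.725
T_est = 67.975

67.975


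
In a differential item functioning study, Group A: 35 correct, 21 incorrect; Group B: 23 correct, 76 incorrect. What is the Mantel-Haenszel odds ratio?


Odds_A = 35/21 = 1.6667
Odds_B = 23/76 = 0.3026
OR = Odds_A / Odds_B = 1.6667 / 0.3026
Exactly, OR = (35 * 76) / (21 * 23) = 2660 / 483
OR = 5.5072

5.5072


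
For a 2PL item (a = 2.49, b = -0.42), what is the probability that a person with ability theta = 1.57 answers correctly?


a*(theta - b) = 2.49 * (1.57 - -0.42) = 4.9551
exp(-4.9551) = 0.007
P = 1 / (1 + 0.007)
P = 0.993

0.993


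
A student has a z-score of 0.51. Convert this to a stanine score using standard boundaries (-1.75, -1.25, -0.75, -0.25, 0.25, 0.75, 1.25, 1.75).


Stanine boundaries: [-1.75, -1.25, -0.75, -0.25, 0.25, 0.75, 1.25, 1.75]
z = 0.51
Check each boundary:
  z >= -1.75 -> could be stanine 2
  z >= -1.25 -> could be stanine 3
  z >= -0.75 -> could be stanine 4
  z >= -0.25 -> could be stanine 5
  z >= 0.25 -> could be stanine 6
  z < 0.75
  z < 1.25
  z < 1.75
Highest qualifying boundary gives stanine = 6

6


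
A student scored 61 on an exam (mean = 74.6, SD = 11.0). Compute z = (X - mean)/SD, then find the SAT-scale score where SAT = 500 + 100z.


z = (X - mean) / SD = (61 - 74.6) / 11.0
z = -13.6 / 11.0
z = -1.2364
SAT-scale = SAT = 500 + 100z
Carry z at full precision (z = -13.6 / 11.0) into the conversion:
SAT-scale = 500 + 100 * (-13.6 / 11.0) = 500 + -1360 / 11.0
SAT-scale = 500 + -123.6364
SAT-scale = 376.3636

376.3636


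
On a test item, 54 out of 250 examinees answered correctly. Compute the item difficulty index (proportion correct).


Item difficulty p = number correct / total examinees
p = 54 / 250
p = 0.216

0.216


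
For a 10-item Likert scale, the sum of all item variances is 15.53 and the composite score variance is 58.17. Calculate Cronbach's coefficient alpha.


alpha = (k/(k-1)) * (1 - sum(si^2)/s_total^2)
= (10/9) * (1 - 15.53/58.17)
alpha = 0.8145

0.8145


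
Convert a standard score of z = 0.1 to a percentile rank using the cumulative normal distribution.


CDF(z) = 0.5 * (1 + erf(z/sqrt(2)))
erf(0.0707) = 0.0797
CDF = 0.5398
Percentile rank = 0.5398 * 100 = 53.98

53.98


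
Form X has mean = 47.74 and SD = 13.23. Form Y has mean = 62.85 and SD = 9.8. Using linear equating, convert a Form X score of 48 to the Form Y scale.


slope = SD_Y / SD_X = 9.8 / 13.23 ~ 0.7407
intercept = mean_Y - slope * mean_X = 62.85 - (9.8 / 13.23) * 47.74 ~ 27.487
Y = slope * X + intercept. To avoid rounding drift from the rounded slope/intercept, evaluate the equivalent form Y = mean_Y + SD_Y * (X - mean_X) / SD_X at full precision:
Y = 62.85 + 9.8 * (48 - 47.74) / 13.23
Y = 62.85 + 9.8 * 0.26 / 13.23
Y = 62.85 + 2.548 / 13.23
Y = 62.85 + 0.1926
Y = 63.0426

63.0426


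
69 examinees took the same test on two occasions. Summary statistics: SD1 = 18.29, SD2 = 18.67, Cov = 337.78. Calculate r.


r = cov(X,Y) / (SD_X * SD_Y)
r = 337.78 / (18.29 * 18.67)
r = 337.78 / 341.4743
r = 0.9892

0.9892


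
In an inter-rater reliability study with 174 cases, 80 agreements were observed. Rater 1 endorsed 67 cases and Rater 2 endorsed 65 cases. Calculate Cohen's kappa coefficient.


P_o = 80/174 = 0.45977
P_e = (67*65 + 107*109) / 30276 = 0.529066
kappa = (P_o - P_e) / (1 - P_e)
kappa = (0.45977 - 0.529066) / (1 - 0.529066)
kappa = -0.1471

-0.1471


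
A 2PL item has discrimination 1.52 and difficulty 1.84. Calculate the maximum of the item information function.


For 2PL, max info at theta = b = 1.84
I_max = a^2 / 4 = 1.52^2 / 4
= 2.3104 / 4
I_max = 0.5776

0.5776


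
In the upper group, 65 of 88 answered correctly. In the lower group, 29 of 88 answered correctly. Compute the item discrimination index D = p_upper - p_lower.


p_upper = 65/88 = 0.7386
p_lower = 29/88 = 0.3295
D = 0.7386 - 0.3295 = 0.4091

0.4091


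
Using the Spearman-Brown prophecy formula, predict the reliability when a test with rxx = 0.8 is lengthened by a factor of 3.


r_new = (n * rxx) / (1 + (n-1) * rxx)
r_new = (3 * 0.8) / (1 + 2 * 0.8)
r_new = 2.4 / 2.6
r_new = 0.9231

0.9231


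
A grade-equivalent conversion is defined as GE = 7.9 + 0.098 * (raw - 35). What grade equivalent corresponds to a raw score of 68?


raw - median = 68 - 35 = 33
slope * diff = 0.098 * 33 = 3.234
GE = 7.9 + 3.234
GE = 11.134

11.134


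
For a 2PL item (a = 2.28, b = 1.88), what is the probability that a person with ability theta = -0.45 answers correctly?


a*(theta - b) = 2.28 * (-0.45 - 1.88) = -5.3124
exp(--5.3124) = 202.8365
P = 1 / (1 + 202.8365)
P = 0.0049

0.0049


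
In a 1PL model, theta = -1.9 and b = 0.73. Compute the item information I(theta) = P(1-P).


P = 1/(1+exp(-(-1.9-0.73))) = 0.0672
I = P*(1-P) = 0.0672 * 0.9328
I = 0.0627

0.0627


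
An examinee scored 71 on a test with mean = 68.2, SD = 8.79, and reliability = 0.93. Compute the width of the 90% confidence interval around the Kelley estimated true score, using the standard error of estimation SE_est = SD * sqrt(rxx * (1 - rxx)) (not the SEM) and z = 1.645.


True score estimate = 0.93*71 + 0.07*68.2 = 70.804
SE_est = SD * sqrt(rxx * (1 - rxx)) = 8.79 * sqrt(0.93 * 0.07) = 8.79 * sqrt(0.0651) = 2.242742
CI = T_est +/- z * SE_est, so width = 2 * z * SE_est = 2 * 1.645 * 2.242742
Width = 7.3786

7.3786
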